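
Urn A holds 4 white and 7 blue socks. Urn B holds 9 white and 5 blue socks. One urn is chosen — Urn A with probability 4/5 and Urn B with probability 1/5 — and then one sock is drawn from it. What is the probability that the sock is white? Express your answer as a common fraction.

From Urn A: P(white) = 4/11.
From Urn B: P(white) = 9/14.
Total probability = (4/5)(4/11) + (1/5)(9/14) = 323/770.

323/770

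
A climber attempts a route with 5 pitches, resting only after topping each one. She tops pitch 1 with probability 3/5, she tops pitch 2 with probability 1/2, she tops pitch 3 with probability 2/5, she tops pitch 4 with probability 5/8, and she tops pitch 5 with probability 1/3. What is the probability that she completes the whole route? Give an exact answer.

The events are sequential, so multiply the conditional probabilities:
P = 3/5 × 1/2 × 2/5 × 5/8 × 1/3 = 30/1200 = 1/40.

1/40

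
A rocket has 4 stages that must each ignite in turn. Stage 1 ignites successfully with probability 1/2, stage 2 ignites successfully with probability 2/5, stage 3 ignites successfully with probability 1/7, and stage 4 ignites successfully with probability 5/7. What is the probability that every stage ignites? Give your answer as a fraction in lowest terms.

Each stage is reached only if all earlier stages succeed, so
P = 1/2 × 2/5 × 1/7 × 5/7 = 10/490 = 1/49.

1/49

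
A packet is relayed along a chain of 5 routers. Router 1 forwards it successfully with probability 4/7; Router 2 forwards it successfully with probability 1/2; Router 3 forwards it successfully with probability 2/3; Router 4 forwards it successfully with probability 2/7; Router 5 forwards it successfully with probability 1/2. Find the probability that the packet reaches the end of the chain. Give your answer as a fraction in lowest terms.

The events are sequential, so multiply the conditional probabilities:
P = 4/7 × 1/2 × 2/3 × 2/7 × 1/2 = 16/588 = 4/147.

4/147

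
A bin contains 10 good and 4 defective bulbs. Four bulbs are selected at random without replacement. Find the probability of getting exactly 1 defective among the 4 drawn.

One ordering (defective drawn first) has probability 4/14 × 10/13 × 9/12 × 8/11 = 2880/24024 = 120/1001.
There are C(4,1) = 4 such orderings, each equally likely, so P = 4 × 120/1001 = 480/1001.

480/1001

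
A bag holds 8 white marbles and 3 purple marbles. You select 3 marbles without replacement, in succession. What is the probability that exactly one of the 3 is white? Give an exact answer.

One ordering (white drawn first) has probability 8/11 × 3/10 × 2/9 = 48/990 = 8/165.
There are C(3,1) = 3 such orderings, each equally likely, so P = 3 × 8/165 = 8/55.

8/55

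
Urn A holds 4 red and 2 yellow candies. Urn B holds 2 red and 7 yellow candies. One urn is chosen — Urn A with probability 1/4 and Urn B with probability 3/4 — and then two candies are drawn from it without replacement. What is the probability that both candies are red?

29/240

From Urn A: P(both red) = (4/6)(3/5) = 2/5.
From Urn B: P(both red) = (2/9)(1/8) = 1/36.
Total probability = (1/4)(2/5) + (3/4)(1/36) = 29/240.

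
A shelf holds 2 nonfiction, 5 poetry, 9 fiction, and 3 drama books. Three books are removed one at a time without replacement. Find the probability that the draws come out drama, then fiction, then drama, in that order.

3/323

Multiply the probability of each draw given the previous ones:
P = 3/19 × 9/18 × 2/17 = 54/5814 = 3/323.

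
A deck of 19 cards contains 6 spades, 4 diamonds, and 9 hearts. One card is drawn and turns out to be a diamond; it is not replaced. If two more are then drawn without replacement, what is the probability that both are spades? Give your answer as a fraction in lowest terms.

After the first draw, 6 of the remaining 18 cards are spades.
P = 6/18 × 5/17 = 30/306 = 5/51.

5/51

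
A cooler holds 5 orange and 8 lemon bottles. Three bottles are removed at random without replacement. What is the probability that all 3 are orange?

P(every draw is orange) = 5/13 × 4/12 × 3/11 = 60/1716 = 5/143.

5/143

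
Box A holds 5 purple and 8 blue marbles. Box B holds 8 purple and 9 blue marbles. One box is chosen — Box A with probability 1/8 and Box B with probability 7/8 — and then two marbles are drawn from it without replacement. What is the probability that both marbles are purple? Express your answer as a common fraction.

From Box A: P(both purple) = (5/13)(4/12) = 5/39.
From Box B: P(both purple) = (8/17)(7/16) = 7/34.
Total probability = (1/8)(5/39) + (7/8)(7/34) = 2081/10608.

2081/10608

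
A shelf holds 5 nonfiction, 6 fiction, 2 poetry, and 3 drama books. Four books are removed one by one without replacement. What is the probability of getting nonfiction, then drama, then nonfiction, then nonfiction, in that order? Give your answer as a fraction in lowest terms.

3/728

Chain rule:
P = 5/16 × 3/15 × 4/14 × 3/13 = 180/43680 = 3/728.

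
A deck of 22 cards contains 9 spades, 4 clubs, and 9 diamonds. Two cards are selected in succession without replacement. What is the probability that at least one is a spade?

51/77

P(no spades) = 13/22 × 12/21 = 156/462 = 26/77.
P(at least one) = 1 − 26/77 = 51/77.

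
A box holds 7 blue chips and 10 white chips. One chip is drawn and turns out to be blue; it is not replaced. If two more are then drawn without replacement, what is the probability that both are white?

3/8

After the first draw, 10 of the remaining 16 chips are white.
P = 10/16 × 9/15 = 90/240 = 3/8.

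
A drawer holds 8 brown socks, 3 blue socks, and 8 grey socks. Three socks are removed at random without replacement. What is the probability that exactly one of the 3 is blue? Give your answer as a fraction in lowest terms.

120/323

One ordering (blue drawn first) has probability 3/19 × 16/18 × 15/17 = 720/5814 = 40/323.
There are C(3,1) = 3 such orderings, each equally likely, so P = 3 × 40/323 = 120/323.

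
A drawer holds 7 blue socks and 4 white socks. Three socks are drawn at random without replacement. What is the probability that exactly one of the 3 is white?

One ordering (white drawn first) has probability 4/11 × 7/10 × 6/9 = 168/990 = 28/165.
There are C(3,1) = 3 such orderings, each equally likely, so P = 3 × 28/165 = 28/55.

28/55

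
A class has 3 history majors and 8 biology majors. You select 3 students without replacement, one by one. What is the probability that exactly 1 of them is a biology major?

8/55

One ordering (a biology major drawn first) has probability 8/11 × 3/10 × 2/9 = 48/990 = 8/165.
There are C(3,1) = 3 such orderings, each equally likely, so P = 3 × 8/165 = 8/55.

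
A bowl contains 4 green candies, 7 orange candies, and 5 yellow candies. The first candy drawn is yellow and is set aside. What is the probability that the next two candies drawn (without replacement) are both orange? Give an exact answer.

1/5

With the first candy removed, 7 orange remain out of 15.
P = 7/15 × 6/14 = 42/210 = 1/5.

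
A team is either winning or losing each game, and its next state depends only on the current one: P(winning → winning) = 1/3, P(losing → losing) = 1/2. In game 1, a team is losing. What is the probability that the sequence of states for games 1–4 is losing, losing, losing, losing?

1/8

Game 1 is given. For each transition, use the conditional probability from the current state:
P(losing | losing) = 1/2; P(losing | losing) = 1/2; P(losing | losing) = 1/2.
P = 1/2 × 1/2 × 1/2 = 1/8.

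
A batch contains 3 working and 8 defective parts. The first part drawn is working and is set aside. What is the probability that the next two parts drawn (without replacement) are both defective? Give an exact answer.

With the first part removed, 8 defective remain out of 10.
P = 8/10 × 7/9 = 56/90 = 28/45.

28/45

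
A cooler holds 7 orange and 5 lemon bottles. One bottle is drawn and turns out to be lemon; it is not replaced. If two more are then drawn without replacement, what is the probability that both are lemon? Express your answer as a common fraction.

6/55

With the first bottle removed, 4 lemon remain out of 11.
P = 4/11 × 3/10 = 12/110 = 6/55.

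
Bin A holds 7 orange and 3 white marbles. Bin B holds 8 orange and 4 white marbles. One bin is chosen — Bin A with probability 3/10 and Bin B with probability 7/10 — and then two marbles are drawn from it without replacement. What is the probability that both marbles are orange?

721/1650

From Bin A: P(both orange) = (7/10)(6/9) = 7/15.
From Bin B: P(both orange) = (8/12)(7/11) = 14/33.
Total probability = (3/10)(7/15) + (7/10)(14/33) = 721/1650.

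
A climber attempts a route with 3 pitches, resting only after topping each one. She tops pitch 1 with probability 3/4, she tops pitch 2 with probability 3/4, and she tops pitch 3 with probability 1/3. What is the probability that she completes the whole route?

3/16

Each stage is reached only if all earlier stages succeed, so
P = 3/4 × 3/4 × 1/3 = 9/48 = 3/16.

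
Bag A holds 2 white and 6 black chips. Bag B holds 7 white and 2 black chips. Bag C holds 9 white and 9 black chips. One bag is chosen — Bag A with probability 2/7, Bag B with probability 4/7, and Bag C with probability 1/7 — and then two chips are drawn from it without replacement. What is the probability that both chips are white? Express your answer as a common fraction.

1885/4998

From Bag A: P(both white) = (2/8)(1/7) = 1/28.
From Bag B: P(both white) = (7/9)(6/8) = 7/12.
From Bag C: P(both white) = (9/18)(8/17) = 4/17.
Total probability = (2/7)(1/28) + (4/7)(7/12) + (1/7)(4/17) = 1885/4998.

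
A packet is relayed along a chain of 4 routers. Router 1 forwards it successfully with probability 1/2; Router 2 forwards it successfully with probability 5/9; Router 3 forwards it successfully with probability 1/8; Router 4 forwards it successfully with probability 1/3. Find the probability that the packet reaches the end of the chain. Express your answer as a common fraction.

Each stage is reached only if all earlier stages succeed, so
P = 1/2 × 5/9 × 1/8 × 1/3 = 5/432.

5/432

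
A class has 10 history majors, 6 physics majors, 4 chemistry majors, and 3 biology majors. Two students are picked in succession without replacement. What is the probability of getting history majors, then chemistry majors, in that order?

Each draw changes the counts, so multiply the conditional probabilities along the sequence:
P = 10/23 × 4/22 = 40/506 = 20/253.

20/253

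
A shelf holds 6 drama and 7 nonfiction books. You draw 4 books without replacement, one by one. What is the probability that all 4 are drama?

P(all drama) = 6/13 × 5/12 × 4/11 × 3/10 = 360/17160 = 3/143.

3/143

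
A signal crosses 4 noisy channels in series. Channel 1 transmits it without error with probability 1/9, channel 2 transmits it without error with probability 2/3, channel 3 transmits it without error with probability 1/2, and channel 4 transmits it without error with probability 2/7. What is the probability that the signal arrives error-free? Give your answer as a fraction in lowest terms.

The events are sequential, so multiply the conditional probabilities:
P = 1/9 × 2/3 × 1/2 × 2/7 = 4/378 = 2/189.

2/189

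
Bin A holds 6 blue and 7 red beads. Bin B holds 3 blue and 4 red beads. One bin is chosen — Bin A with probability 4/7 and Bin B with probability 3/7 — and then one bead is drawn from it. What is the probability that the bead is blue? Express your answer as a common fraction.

From Bin A: P(blue) = 6/13.
From Bin B: P(blue) = 3/7.
Total probability = (4/7)(6/13) + (3/7)(3/7) = 285/637.

285/637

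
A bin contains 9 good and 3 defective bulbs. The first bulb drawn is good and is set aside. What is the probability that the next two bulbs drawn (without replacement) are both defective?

3/55

After the first draw, 3 of the remaining 11 bulbs are defective.
P = 3/11 × 2/10 = 6/110 = 3/55.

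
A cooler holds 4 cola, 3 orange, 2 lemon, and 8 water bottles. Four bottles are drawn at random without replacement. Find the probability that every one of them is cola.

P = 4/17 × 3/16 × 2/15 × 1/14 = 24/57120 = 1/2380.

1/2380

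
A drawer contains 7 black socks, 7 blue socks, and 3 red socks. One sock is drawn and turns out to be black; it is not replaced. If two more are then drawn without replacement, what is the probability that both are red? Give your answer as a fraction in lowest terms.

After the first draw, 3 of the remaining 16 socks are red.
P = 3/16 × 2/15 = 6/240 = 1/40.

1/40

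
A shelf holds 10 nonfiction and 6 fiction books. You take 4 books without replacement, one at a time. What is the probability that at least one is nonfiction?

361/364

P(no nonfiction) = 6/16 × 5/15 × 4/14 × 3/13 = 360/43680 = 3/364.
P(at least one) = 1 − 3/364 = 361/364.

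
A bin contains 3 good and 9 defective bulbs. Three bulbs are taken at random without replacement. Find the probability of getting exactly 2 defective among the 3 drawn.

27/55

One ordering (defective drawn first) has probability 9/12 × 8/11 × 3/10 = 216/1320 = 9/55.
There are C(3,2) = 3 such orderings, each equally likely, so P = 3 × 9/55 = 27/55.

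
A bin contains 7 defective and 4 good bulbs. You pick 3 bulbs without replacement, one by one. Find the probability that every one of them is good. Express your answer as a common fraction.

4/165

P = 4/11 × 3/10 × 2/9 = 24/990 = 4/165.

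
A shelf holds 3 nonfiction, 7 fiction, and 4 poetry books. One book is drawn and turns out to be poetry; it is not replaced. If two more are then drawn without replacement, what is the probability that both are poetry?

1/26

With the first book removed, 3 poetry remain out of 13.
P = 3/13 × 2/12 = 6/156 = 1/26.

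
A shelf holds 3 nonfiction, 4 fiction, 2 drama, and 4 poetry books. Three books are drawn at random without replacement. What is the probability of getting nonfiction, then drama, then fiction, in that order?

Each draw changes the counts, so multiply the conditional probabilities along the sequence:
P = 3/13 × 2/12 × 4/11 = 24/1716 = 2/143.

2/143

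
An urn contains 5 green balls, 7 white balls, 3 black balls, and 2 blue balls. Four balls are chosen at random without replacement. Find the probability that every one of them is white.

1/68

P(all white) = 7/17 × 6/16 × 5/15 × 4/14 = 840/57120 = 1/68.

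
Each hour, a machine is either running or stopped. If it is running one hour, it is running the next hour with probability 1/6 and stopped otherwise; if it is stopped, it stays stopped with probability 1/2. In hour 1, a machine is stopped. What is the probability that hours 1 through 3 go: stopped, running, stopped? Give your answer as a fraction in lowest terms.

Hour 1 is given. For each transition, use the conditional probability from the current state:
P(running | stopped) = 1/2; P(stopped | running) = 5/6.
P = 1/2 × 5/6 = 5/12.

5/12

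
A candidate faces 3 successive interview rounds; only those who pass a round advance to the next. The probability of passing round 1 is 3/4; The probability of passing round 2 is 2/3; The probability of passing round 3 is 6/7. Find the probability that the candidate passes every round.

3/7

The events are sequential, so multiply the conditional probabilities:
P = 3/4 × 2/3 × 6/7 = 36/84 = 3/7.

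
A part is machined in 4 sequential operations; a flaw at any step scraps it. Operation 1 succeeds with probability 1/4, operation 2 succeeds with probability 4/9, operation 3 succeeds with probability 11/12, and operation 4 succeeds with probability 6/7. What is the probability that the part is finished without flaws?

Each stage is reached only if all earlier stages succeed, so
P = 1/4 × 4/9 × 11/12 × 6/7 = 264/3024 = 11/126.

11/126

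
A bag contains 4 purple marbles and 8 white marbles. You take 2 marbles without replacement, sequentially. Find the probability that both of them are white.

14/33

P = 8/12 × 7/11 = 56/132 = 14/33.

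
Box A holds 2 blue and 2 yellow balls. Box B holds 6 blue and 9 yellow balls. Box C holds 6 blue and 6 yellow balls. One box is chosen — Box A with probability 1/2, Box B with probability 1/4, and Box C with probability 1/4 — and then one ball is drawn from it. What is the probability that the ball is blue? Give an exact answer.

19/40

From Box A: P(blue) = 2/4.
From Box B: P(blue) = 6/15.
From Box C: P(blue) = 6/12.
Total probability = (1/2)(2/4) + (1/4)(6/15) + (1/4)(6/12) = 19/40.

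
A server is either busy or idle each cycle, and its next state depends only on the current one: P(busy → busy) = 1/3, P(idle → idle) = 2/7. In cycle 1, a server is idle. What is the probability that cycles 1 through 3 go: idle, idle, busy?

Cycle 1 is given. For each transition, use the conditional probability from the current state:
P(idle | idle) = 2/7; P(busy | idle) = 5/7.
P = 2/7 × 5/7 = 10/49.

10/49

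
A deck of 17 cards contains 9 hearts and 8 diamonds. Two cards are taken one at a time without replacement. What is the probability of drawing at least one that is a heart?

P(no hearts) = 8/17 × 7/16 = 56/272 = 7/34.
P(at least one) = 1 − 7/34 = 27/34.

27/34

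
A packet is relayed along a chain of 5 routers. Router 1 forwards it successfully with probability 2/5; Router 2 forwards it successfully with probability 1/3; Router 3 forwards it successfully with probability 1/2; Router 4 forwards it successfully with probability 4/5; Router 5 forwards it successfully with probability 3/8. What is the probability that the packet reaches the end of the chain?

The events are sequential, so multiply the conditional probabilities:
P = 2/5 × 1/3 × 1/2 × 4/5 × 3/8 = 24/1200 = 1/50.

1/50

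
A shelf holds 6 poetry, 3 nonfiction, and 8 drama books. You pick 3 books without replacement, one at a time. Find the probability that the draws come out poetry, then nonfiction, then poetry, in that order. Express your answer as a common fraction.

Chain rule:
P = 6/17 × 3/16 × 5/15 = 90/4080 = 3/136.

3/136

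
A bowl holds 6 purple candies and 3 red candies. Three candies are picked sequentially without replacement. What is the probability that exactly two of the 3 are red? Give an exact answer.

3/14

One ordering (red drawn first) has probability 3/9 × 2/8 × 6/7 = 36/504 = 1/14.
There are C(3,2) = 3 such orderings, each equally likely, so P = 3 × 1/14 = 3/14.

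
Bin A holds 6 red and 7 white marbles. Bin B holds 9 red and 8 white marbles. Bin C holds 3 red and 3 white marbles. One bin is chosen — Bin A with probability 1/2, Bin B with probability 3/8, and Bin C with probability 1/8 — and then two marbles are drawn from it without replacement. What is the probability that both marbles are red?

From Bin A: P(both red) = (6/13)(5/12) = 5/26.
From Bin B: P(both red) = (9/17)(8/16) = 9/34.
From Bin C: P(both red) = (3/6)(2/5) = 1/5.
Total probability = (1/2)(5/26) + (3/8)(9/34) + (1/8)(1/5) = 3897/17680.

3897/17680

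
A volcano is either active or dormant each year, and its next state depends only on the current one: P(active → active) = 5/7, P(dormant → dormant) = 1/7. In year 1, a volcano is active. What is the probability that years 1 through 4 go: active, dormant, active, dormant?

24/343

Year 1 is given. For each transition, use the conditional probability from the current state:
P(dormant | active) = 2/7; P(active | dormant) = 6/7; P(dormant | active) = 2/7.
P = 2/7 × 6/7 × 2/7 = 24/343.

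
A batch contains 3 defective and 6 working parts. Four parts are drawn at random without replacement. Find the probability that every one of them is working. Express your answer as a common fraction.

P(all working) = 6/9 × 5/8 × 4/7 × 3/6 = 360/3024 = 5/42.

5/42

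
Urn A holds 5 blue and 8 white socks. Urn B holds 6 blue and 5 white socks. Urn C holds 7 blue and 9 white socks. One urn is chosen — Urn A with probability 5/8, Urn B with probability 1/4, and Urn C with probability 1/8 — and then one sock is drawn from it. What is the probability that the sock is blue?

7897/18304

From Urn A: P(blue) = 5/13.
From Urn B: P(blue) = 6/11.
From Urn C: P(blue) = 7/16.
Total probability = (5/8)(5/13) + (1/4)(6/11) + (1/8)(7/16) = 7897/18304.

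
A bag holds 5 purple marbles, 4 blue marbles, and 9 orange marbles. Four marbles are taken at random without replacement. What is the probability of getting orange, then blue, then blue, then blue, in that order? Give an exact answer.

Each draw changes the counts, so multiply the conditional probabilities along the sequence:
P = 9/18 × 4/17 × 3/16 × 2/15 = 216/73440 = 1/340.

1/340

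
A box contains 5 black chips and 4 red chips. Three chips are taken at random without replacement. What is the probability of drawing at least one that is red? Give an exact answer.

37/42

P(no red) = 5/9 × 4/8 × 3/7 = 60/504 = 5/42.
P(at least one) = 1 − 5/42 = 37/42.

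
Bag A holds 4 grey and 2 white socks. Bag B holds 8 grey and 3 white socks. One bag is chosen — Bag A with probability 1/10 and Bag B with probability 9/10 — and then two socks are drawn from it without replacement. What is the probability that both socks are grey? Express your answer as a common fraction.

From Bag A: P(both grey) = (4/6)(3/5) = 2/5.
From Bag B: P(both grey) = (8/11)(7/10) = 28/55.
Total probability = (1/10)(2/5) + (9/10)(28/55) = 137/275.

137/275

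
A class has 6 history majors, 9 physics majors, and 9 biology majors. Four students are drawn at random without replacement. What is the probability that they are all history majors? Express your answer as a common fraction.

P(all history majors) = 6/24 × 5/23 × 4/22 × 3/21 = 360/255024 = 5/3542.

5/3542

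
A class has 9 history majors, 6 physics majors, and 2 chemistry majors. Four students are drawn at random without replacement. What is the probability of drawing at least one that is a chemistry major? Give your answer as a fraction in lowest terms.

29/68

P(no chemistry majors) = 15/17 × 14/16 × 13/15 × 12/14 = 32760/57120 = 39/68.
P(at least one) = 1 − 39/68 = 29/68.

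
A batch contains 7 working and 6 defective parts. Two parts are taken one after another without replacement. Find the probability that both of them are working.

7/26

P = 7/13 × 6/12 = 42/156 = 7/26.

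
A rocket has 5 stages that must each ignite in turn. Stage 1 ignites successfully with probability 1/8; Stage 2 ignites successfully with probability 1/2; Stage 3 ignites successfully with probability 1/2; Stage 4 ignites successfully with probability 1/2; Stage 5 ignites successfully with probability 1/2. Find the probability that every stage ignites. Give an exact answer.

1/128

Each stage is reached only if all earlier stages succeed, so
P = 1/8 × 1/2 × 1/2 × 1/2 × 1/2 = 1/128.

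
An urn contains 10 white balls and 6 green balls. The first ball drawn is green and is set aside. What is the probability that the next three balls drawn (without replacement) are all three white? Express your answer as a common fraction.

24/91

With the first ball removed, 10 white remain out of 15.
P = 10/15 × 9/14 × 8/13 = 720/2730 = 24/91.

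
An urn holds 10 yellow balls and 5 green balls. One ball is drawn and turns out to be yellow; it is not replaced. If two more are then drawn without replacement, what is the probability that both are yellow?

After the first draw, 9 of the remaining 14 balls are yellow.
P = 9/14 × 8/13 = 72/182 = 36/91.

36/91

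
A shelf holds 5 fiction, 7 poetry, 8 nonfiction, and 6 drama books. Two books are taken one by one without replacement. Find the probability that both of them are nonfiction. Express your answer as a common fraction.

28/325

P = 8/26 × 7/25 = 56/650 = 28/325.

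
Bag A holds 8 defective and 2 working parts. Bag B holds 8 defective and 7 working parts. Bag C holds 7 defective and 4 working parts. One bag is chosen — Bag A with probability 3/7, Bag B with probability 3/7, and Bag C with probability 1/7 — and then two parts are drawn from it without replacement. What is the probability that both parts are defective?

From Bag A: P(both defective) = (8/10)(7/9) = 28/45.
From Bag B: P(both defective) = (8/15)(7/14) = 4/15.
From Bag C: P(both defective) = (7/11)(6/10) = 21/55.
Total probability = (3/7)(28/45) + (3/7)(4/15) + (1/7)(21/55) = 503/1155.

503/1155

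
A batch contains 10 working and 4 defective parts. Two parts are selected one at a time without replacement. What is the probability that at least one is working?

85/91

P(no working) = 4/14 × 3/13 = 12/182 = 6/91.
P(at least one) = 1 − 6/91 = 85/91.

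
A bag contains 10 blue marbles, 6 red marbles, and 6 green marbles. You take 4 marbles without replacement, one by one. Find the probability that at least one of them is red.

P(no red) = 16/22 × 15/21 × 14/20 × 13/19 = 43680/175560 = 52/209.
P(at least one) = 1 − 52/209 = 157/209.

157/209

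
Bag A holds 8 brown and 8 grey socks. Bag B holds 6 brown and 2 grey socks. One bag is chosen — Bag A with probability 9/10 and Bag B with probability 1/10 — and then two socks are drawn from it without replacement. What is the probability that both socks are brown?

369/1400

From Bag A: P(both brown) = (8/16)(7/15) = 7/30.
From Bag B: P(both brown) = (6/8)(5/7) = 15/28.
Total probability = (9/10)(7/30) + (1/10)(15/28) = 369/1400.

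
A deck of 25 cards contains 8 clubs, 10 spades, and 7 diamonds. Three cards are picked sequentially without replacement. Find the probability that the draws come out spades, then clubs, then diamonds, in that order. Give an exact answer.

Multiply the probability of each draw given the previous ones:
P = 10/25 × 8/24 × 7/23 = 560/13800 = 14/345.

14/345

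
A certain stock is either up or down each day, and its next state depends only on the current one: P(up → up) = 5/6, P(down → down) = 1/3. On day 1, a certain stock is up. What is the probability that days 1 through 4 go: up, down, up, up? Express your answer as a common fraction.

5/54

Day 1 is given. For each transition, use the conditional probability from the current state:
P(down | up) = 1/6; P(up | down) = 2/3; P(up | up) = 5/6.
P = 1/6 × 2/3 × 5/6 = 10/108 = 5/54.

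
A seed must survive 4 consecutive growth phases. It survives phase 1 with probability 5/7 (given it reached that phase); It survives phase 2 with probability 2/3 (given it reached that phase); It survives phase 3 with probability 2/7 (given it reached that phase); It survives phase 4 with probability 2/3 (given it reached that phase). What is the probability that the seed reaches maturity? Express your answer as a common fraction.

40/441

The events are sequential, so multiply the conditional probabilities:
P = 5/7 × 2/3 × 2/7 × 2/3 = 40/441.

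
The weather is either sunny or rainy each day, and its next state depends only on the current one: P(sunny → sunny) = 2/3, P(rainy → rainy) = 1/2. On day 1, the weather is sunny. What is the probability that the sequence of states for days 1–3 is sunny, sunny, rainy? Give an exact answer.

Day 1 is given. For each transition, use the conditional probability from the current state:
P(sunny | sunny) = 2/3; P(rainy | sunny) = 1/3.
P = 2/3 × 1/3 = 2/9.

2/9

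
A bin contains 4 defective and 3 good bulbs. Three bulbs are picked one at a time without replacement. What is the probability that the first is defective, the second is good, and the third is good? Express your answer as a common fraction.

Multiply the probability of each draw given the previous ones:
P = 4/7 × 3/6 × 2/5 = 24/210 = 4/35.

4/35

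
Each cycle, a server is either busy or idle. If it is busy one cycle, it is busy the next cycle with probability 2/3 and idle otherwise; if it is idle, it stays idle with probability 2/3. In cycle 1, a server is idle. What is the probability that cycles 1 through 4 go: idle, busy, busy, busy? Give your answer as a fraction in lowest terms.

Cycle 1 is given. For each transition, use the conditional probability from the current state:
P(busy | idle) = 1/3; P(busy | busy) = 2/3; P(busy | busy) = 2/3.
P = 1/3 × 2/3 × 2/3 = 4/27.

4/27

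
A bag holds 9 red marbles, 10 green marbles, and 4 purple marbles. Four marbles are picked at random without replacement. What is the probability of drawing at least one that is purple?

P(no purple) = 19/23 × 18/22 × 17/21 × 16/20 = 93024/212520 = 3876/8855.
P(at least one) = 1 − 3876/8855 = 4979/8855.

4979/8855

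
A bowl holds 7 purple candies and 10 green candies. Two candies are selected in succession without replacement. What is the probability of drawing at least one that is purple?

91/136

P(no purple) = 10/17 × 9/16 = 90/272 = 45/136.
P(at least one) = 1 − 45/136 = 91/136.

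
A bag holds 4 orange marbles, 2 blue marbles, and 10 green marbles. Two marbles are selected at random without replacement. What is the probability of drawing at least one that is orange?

P(no orange) = 12/16 × 11/15 = 132/240 = 11/20.
P(at least one) = 1 − 11/20 = 9/20.

9/20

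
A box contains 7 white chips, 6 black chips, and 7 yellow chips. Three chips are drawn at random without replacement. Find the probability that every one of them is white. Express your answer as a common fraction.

P(all white) = 7/20 × 6/19 × 5/18 = 210/6840 = 7/228.

7/228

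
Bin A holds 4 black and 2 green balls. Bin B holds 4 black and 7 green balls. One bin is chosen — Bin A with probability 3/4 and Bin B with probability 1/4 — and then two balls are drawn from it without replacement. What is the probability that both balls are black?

18/55

From Bin A: P(both black) = (4/6)(3/5) = 2/5.
From Bin B: P(both black) = (4/11)(3/10) = 6/55.
Total probability = (3/4)(2/5) + (1/4)(6/55) = 18/55.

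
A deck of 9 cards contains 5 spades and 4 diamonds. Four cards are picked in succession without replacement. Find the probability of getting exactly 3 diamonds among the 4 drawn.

One ordering (diamonds drawn first) has probability 4/9 × 3/8 × 2/7 × 5/6 = 120/3024 = 5/126.
There are C(4,3) = 4 such orderings, each equally likely, so P = 4 × 5/126 = 10/63.

10/63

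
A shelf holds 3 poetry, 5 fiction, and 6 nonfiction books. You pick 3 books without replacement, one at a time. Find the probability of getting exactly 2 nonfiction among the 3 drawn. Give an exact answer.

One ordering (nonfiction drawn first) has probability 6/14 × 5/13 × 8/12 = 240/2184 = 10/91.
There are C(3,2) = 3 such orderings, each equally likely, so P = 3 × 10/91 = 30/91.

30/91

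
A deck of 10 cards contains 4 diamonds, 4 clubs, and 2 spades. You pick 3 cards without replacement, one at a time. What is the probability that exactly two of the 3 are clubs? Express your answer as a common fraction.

One ordering (clubs drawn first) has probability 4/10 × 3/9 × 6/8 = 72/720 = 1/10.
There are C(3,2) = 3 such orderings, each equally likely, so P = 3 × 1/10 = 3/10.

3/10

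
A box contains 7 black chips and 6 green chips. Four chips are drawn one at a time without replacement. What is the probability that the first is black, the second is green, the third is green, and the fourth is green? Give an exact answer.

7/143

Each draw changes the counts, so multiply the conditional probabilities along the sequence:
P = 7/13 × 6/12 × 5/11 × 4/10 = 840/17160 = 7/143.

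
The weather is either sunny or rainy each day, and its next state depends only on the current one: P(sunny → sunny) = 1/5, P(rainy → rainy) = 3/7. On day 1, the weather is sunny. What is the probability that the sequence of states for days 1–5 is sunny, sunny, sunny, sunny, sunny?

Day 1 is given. For each transition, use the conditional probability from the current state:
P(sunny | sunny) = 1/5; P(sunny | sunny) = 1/5; P(sunny | sunny) = 1/5; P(sunny | sunny) = 1/5.
P = 1/5 × 1/5 × 1/5 × 1/5 = 1/625.

1/625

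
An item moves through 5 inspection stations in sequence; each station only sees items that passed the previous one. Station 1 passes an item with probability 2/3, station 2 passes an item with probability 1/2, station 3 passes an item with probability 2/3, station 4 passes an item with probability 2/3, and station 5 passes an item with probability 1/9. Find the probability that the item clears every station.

4/243

Multiplying along the chain,
P = 2/3 × 1/2 × 2/3 × 2/3 × 1/9 = 8/486 = 4/243.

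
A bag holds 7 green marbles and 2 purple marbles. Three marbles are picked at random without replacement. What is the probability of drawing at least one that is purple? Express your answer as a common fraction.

7/12

P(no purple) = 7/9 × 6/8 × 5/7 = 210/504 = 5/12.
P(at least one) = 1 − 5/12 = 7/12.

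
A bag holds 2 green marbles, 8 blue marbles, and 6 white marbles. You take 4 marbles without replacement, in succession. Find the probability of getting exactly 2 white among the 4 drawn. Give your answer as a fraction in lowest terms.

One ordering (white drawn first) has probability 6/16 × 5/15 × 10/14 × 9/13 = 2700/43680 = 45/728.
There are C(4,2) = 6 such orderings, each equally likely, so P = 6 × 45/728 = 135/364.

135/364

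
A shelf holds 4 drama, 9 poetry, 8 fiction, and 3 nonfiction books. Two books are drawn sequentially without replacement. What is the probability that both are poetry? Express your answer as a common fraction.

3/23

P = 9/24 × 8/23 = 72/552 = 3/23.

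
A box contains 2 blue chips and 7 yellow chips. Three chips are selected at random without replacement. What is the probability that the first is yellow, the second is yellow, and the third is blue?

1/6

Chain rule:
P = 7/9 × 6/8 × 2/7 = 84/504 = 1/6.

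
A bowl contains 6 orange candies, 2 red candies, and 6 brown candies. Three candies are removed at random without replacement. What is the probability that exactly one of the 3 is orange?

6/13

One ordering (orange drawn first) has probability 6/14 × 8/13 × 7/12 = 336/2184 = 2/13.
There are C(3,1) = 3 such orderings, each equally likely, so P = 3 × 2/13 = 6/13.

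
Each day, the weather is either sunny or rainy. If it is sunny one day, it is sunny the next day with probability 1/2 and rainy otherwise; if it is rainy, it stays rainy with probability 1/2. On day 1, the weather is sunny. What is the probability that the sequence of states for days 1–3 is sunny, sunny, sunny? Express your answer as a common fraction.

1/4

Day 1 is given. For each transition, use the conditional probability from the current state:
P(sunny | sunny) = 1/2; P(sunny | sunny) = 1/2.
P = 1/2 × 1/2 = 1/4.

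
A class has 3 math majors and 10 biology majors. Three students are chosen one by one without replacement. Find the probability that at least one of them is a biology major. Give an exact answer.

285/286

P(no biology majors) = 3/13 × 2/12 × 1/11 = 6/1716 = 1/286.
P(at least one) = 1 − 1/286 = 285/286.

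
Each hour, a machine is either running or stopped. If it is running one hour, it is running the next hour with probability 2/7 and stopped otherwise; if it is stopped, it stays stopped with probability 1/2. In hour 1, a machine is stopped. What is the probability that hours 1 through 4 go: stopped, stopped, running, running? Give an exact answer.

Hour 1 is given. For each transition, use the conditional probability from the current state:
P(stopped | stopped) = 1/2; P(running | stopped) = 1/2; P(running | running) = 2/7.
P = 1/2 × 1/2 × 2/7 = 2/28 = 1/14.

1/14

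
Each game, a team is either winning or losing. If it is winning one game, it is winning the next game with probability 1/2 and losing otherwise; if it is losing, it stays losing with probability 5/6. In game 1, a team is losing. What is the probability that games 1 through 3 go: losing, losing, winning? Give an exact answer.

Game 1 is given. For each transition, use the conditional probability from the current state:
P(losing | losing) = 5/6; P(winning | losing) = 1/6.
P = 5/6 × 1/6 = 5/36.

5/36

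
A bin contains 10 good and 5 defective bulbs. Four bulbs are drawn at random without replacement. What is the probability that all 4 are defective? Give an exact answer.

1/273

P = 5/15 × 4/14 × 3/13 × 2/12 = 120/32760 = 1/273.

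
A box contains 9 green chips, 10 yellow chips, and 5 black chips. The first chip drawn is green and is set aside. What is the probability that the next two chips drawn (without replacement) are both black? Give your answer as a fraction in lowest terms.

10/253

With the first chip removed, 5 black remain out of 23.
P = 5/23 × 4/22 = 20/506 = 10/253.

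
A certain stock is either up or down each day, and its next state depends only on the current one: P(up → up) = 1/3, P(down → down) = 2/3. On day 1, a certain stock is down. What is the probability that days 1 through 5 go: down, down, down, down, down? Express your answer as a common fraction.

16/81

Day 1 is given. For each transition, use the conditional probability from the current state:
P(down | down) = 2/3; P(down | down) = 2/3; P(down | down) = 2/3; P(down | down) = 2/3.
P = 2/3 × 2/3 × 2/3 × 2/3 = 16/81.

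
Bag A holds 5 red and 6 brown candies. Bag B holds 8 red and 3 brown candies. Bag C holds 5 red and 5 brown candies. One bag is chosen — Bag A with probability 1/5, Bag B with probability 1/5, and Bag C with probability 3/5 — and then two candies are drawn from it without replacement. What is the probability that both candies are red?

From Bag A: P(both red) = (5/11)(4/10) = 2/11.
From Bag B: P(both red) = (8/11)(7/10) = 28/55.
From Bag C: P(both red) = (5/10)(4/9) = 2/9.
Total probability = (1/5)(2/11) + (1/5)(28/55) + (3/5)(2/9) = 224/825.

224/825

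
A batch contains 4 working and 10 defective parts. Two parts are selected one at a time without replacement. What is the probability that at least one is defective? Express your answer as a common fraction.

85/91

P(no defective) = 4/14 × 3/13 = 12/182 = 6/91.
P(at least one) = 1 − 6/91 = 85/91.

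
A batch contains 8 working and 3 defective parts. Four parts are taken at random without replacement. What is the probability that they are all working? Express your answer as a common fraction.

P(every draw is working) = 8/11 × 7/10 × 6/9 × 5/8 = 1680/7920 = 7/33.

7/33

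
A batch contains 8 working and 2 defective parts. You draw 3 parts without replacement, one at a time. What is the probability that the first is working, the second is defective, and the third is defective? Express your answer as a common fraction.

Multiply the probability of each draw given the previous ones:
P = 8/10 × 2/9 × 1/8 = 16/720 = 1/45.

1/45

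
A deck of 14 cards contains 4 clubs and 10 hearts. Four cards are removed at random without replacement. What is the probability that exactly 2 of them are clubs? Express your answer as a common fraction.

One ordering (clubs drawn first) has probability 4/14 × 3/13 × 10/12 × 9/11 = 1080/24024 = 45/1001.
There are C(4,2) = 6 such orderings, each equally likely, so P = 6 × 45/1001 = 270/1001.

270/1001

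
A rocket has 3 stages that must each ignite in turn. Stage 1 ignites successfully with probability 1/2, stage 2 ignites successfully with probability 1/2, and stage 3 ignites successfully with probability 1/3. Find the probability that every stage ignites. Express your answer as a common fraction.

Multiplying along the chain,
P = 1/2 × 1/2 × 1/3 = 1/12.

1/12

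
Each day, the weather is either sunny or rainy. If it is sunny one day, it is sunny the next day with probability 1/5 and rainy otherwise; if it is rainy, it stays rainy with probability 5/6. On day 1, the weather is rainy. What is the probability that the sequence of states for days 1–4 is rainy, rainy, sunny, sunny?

1/36

Day 1 is given. For each transition, use the conditional probability from the current state:
P(rainy | rainy) = 5/6; P(sunny | rainy) = 1/6; P(sunny | sunny) = 1/5.
P = 5/6 × 1/6 × 1/5 = 5/180 = 1/36.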